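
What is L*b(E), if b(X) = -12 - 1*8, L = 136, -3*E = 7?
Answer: -2720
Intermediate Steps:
E = -7/3 (E = -⅓*7 = -7/3 ≈ -2.3333)
b(X) = -20 (b(X) = -12 - 8 = -20)
L*b(E) = 136*(-20) = -2720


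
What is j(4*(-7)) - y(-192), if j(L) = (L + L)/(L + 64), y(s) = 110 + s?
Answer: 724/9 ≈ 80.444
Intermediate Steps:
j(L) = 2*L/(64 + L) (j(L) = (2*L)/(64 + L) = 2*L/(64 + L))
j(4*(-7)) - y(-192) = 2*(4*(-7))/(64 + 4*(-7)) - (110 - 192) = 2*(-28)/(64 - 28) - 1*(-82) = 2*(-28)/36 + 82 = 2*(-28)*(1/36) + 82 = -14/9 + 82 = 724/9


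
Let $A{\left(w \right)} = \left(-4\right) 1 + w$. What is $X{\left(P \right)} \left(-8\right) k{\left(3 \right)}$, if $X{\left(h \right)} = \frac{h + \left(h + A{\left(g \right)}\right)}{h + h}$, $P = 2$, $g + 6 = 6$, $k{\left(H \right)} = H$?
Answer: $0$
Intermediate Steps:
$g = 0$ ($g = -6 + 6 = 0$)
$A{\left(w \right)} = -4 + w$
$X{\left(h \right)} = \frac{-4 + 2 h}{2 h}$ ($X{\left(h \right)} = \frac{h + \left(h + \left(-4 + 0\right)\right)}{h + h} = \frac{h + \left(h - 4\right)}{2 h} = \left(h + \left(-4 + h\right)\right) \frac{1}{2 h} = \left(-4 + 2 h\right) \frac{1}{2 h} = \frac{-4 + 2 h}{2 h}$)
$X{\left(P \right)} \left(-8\right) k{\left(3 \right)} = \frac{-2 + 2}{2} \left(-8\right) 3 = \frac{1}{2} \cdot 0 \left(-8\right) 3 = 0 \left(-8\right) 3 = 0 \cdot 3 = 0$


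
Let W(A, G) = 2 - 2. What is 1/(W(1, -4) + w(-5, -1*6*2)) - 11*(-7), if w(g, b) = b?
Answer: 923/12 ≈ 76.917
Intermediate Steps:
W(A, G) = 0
1/(W(1, -4) + w(-5, -1*6*2)) - 11*(-7) = 1/(0 - 1*6*2) - 11*(-7) = 1/(0 - 6*2) + 77 = 1/(0 - 12) + 77 = 1/(-12) + 77 = -1/12 + 77 = 923/12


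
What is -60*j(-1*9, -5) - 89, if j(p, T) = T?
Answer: 211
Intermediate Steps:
-60*j(-1*9, -5) - 89 = -60*(-5) - 89 = 300 - 89 = 211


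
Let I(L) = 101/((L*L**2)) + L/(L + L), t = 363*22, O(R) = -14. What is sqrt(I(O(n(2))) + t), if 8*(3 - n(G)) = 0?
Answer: sqrt(306807970)/196 ≈ 89.367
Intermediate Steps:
n(G) = 3 (n(G) = 3 - 1/8*0 = 3 + 0 = 3)
t = 7986
I(L) = 1/2 + 101/L**3 (I(L) = 101/(L**3) + L/((2*L)) = 101/L**3 + L*(1/(2*L)) = 101/L**3 + 1/2 = 1/2 + 101/L**3)
sqrt(I(O(n(2))) + t) = sqrt((1/2 + 101/(-14)**3) + 7986) = sqrt((1/2 + 101*(-1/2744)) + 7986) = sqrt((1/2 - 101/2744) + 7986) = sqrt(1271/2744 + 7986) = sqrt(21914855/2744) = sqrt(306807970)/196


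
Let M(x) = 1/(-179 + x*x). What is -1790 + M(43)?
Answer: -2989299/1670 ≈ -1790.0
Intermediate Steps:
M(x) = 1/(-179 + x²)
-1790 + M(43) = -1790 + 1/(-179 + 43²) = -1790 + 1/(-179 + 1849) = -1790 + 1/1670 = -2989299/1670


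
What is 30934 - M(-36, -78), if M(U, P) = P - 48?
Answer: 31060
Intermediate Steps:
M(U, P) = -48 + P
30934 - M(-36, -78) = 30934 - (-48 - 78) = 30934 - 1*(-126) = 30934 + 126 = 31060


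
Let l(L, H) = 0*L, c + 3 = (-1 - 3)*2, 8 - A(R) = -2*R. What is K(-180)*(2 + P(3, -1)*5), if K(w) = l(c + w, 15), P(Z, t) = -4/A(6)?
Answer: 0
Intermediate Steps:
A(R) = 8 + 2*R (A(R) = 8 - (-2)*R = 8 + 2*R)
c = -11 (c = -3 + (-1 - 3)*2 = -3 - 4*2 = -3 - 8 = -11)
P(Z, t) = -⅕ (P(Z, t) = -4/(8 + 2*6) = -4/(8 + 12) = -4/20 = -4*1/20 = -⅕)
l(L, H) = 0
K(w) = 0
K(-180)*(2 + P(3, -1)*5) = 0*(2 - ⅕*5) = 0*(2 - 1) = 0*1 = 0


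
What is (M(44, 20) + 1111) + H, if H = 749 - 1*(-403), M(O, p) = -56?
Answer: 2207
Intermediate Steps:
H = 1152 (H = 749 + 403 = 1152)
(M(44, 20) + 1111) + H = (-56 + 1111) + 1152 = 1055 + 1152 = 2207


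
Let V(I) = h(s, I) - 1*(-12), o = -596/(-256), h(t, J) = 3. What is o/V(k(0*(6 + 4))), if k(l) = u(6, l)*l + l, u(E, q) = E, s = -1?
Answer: 149/960 ≈ 0.15521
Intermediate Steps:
k(l) = 7*l (k(l) = 6*l + l = 7*l)
o = 149/64 (o = -596*(-1/256) = 149/64 ≈ 2.3281)
V(I) = 15 (V(I) = 3 - 1*(-12) = 3 + 12 = 15)
o/V(k(0*(6 + 4))) = (149/64)/15 = (149/64)*(1/15) = 149/960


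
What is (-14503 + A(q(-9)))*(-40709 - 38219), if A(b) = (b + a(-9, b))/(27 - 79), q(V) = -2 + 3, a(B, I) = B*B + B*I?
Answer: 14882446628/13 ≈ 1.1448e+9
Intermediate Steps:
a(B, I) = B² + B*I
q(V) = 1
A(b) = -81/52 + 2*b/13 (A(b) = (b - 9*(-9 + b))/(27 - 79) = (b + (81 - 9*b))/(-52) = (81 - 8*b)*(-1/52) = -81/52 + 2*b/13)
(-14503 + A(q(-9)))*(-40709 - 38219) = (-14503 + (-81/52 + (2/13)*1))*(-40709 - 38219) = (-14503 + (-81/52 + 2/13))*(-78928) = (-14503 - 73/52)*(-78928) = -754229/52*(-78928) = 14882446628/13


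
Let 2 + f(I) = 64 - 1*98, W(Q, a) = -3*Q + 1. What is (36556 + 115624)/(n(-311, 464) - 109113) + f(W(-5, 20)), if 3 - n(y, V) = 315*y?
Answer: -110680/2229 ≈ -49.655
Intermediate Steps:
n(y, V) = 3 - 315*y
W(Q, a) = 1 - 3*Q
f(I) = -36 (f(I) = -2 + (64 - 1*98) = -2 + (64 - 98) = -2 - 34 = -36)
(36556 + 115624)/(n(-311, 464) - 109113) + f(W(-5, 20)) = (36556 + 115624)/((3 - 315*(-311)) - 109113) - 36 = 152180/((3 + 97965) - 109113) - 36 = 152180/(97968 - 109113) - 36 = 152180/(-11145) - 36 = 152180*(-1/11145) - 36 = -30436/2229 - 36 = -110680/2229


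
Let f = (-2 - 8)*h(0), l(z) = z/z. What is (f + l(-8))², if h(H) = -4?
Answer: 1681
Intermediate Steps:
l(z) = 1
f = 40 (f = (-2 - 8)*(-4) = -10*(-4) = 40)
(f + l(-8))² = (40 + 1)² = 41² = 1681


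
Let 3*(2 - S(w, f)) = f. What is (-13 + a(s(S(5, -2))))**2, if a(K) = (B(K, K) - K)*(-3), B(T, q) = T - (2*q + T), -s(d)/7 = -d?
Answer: 24025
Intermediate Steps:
S(w, f) = 2 - f/3
s(d) = 7*d (s(d) = -(-7)*d = 7*d)
B(T, q) = -2*q (B(T, q) = T - (T + 2*q) = T + (-T - 2*q) = -2*q)
a(K) = 9*K (a(K) = (-2*K - K)*(-3) = -3*K*(-3) = 9*K)
(-13 + a(s(S(5, -2))))**2 = (-13 + 9*(7*(2 - 1/3*(-2))))**2 = (-13 + 9*(7*(2 + 2/3)))**2 = (-13 + 9*(7*(8/3)))**2 = (-13 + 9*(56/3))**2 = (-13 + 168)**2 = 155**2 = 24025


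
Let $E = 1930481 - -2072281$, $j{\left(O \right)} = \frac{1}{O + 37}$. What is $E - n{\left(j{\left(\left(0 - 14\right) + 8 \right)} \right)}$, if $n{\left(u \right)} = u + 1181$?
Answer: $\frac{124049010}{31} \approx 4.0016 \cdot 10^{6}$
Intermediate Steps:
$j{\left(O \right)} = \frac{1}{37 + O}$
$n{\left(u \right)} = 1181 + u$
$E = 4002762$ ($E = 1930481 + 2072281 = 4002762$)
$E - n{\left(j{\left(\left(0 - 14\right) + 8 \right)} \right)} = 4002762 - \left(1181 + \frac{1}{37 + \left(\left(0 - 14\right) + 8\right)}\right) = 4002762 - \left(1181 + \frac{1}{37 + \left(-14 + 8\right)}\right) = 4002762 - \left(1181 + \frac{1}{37 - 6}\right) = 4002762 - \left(1181 + \frac{1}{31}\right) = 4002762 - \frac{36612}{31} = \frac{124049010}{31}$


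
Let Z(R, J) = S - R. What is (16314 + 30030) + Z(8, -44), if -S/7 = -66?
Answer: 46798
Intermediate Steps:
S = 462 (S = -7*(-66) = 462)
Z(R, J) = 462 - R
(16314 + 30030) + Z(8, -44) = (16314 + 30030) + (462 - 1*8) = 46344 + (462 - 8) = 46344 + 454 = 46798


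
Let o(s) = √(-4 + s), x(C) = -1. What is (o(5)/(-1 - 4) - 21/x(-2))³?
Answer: 1124864/125 ≈ 8998.9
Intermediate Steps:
(o(5)/(-1 - 4) - 21/x(-2))³ = (√(-4 + 5)/(-1 - 4) - 21/(-1))³ = (√1/(-5) - 21*(-1))³ = (1*(-⅕) + 21)³ = (-⅕ + 21)³ = (104/5)³ = 1124864/125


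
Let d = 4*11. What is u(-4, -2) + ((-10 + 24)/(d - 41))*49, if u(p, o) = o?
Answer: 680/3 ≈ 226.67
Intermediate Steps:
d = 44
u(-4, -2) + ((-10 + 24)/(d - 41))*49 = -2 + ((-10 + 24)/(44 - 41))*49 = -2 + (14/3)*49 = -2 + 686/3 = 680/3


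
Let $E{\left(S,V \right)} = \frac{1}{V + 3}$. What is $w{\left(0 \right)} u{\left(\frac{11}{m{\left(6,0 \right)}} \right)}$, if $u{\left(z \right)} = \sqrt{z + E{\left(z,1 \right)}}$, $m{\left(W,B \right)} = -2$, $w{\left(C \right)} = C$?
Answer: $0$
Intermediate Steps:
$E{\left(S,V \right)} = \frac{1}{3 + V}$
$u{\left(z \right)} = \sqrt{\frac{1}{4} + z}$ ($u{\left(z \right)} = \sqrt{z + \frac{1}{3 + 1}} = \sqrt{z + \frac{1}{4}} = \sqrt{\frac{1}{4} + z}$)
$w{\left(0 \right)} u{\left(\frac{11}{m{\left(6,0 \right)}} \right)} = 0 \frac{\sqrt{1 + 4 \frac{11}{-2}}}{2} = 0 \frac{\sqrt{1 + 4 \cdot 11 \left(- \frac{1}{2}\right)}}{2} = 0 \frac{\sqrt{1 + 4 \left(- \frac{11}{2}\right)}}{2} = 0 \frac{\sqrt{1 - 22}}{2} = 0 \frac{\sqrt{-21}}{2} = 0 \frac{i \sqrt{21}}{2} = 0$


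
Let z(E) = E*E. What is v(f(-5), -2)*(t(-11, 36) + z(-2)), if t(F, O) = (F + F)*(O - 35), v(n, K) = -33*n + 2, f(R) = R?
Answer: -3006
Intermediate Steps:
z(E) = E²
v(n, K) = 2 - 33*n
t(F, O) = 2*F*(-35 + O) (t(F, O) = (2*F)*(-35 + O) = 2*F*(-35 + O))
v(f(-5), -2)*(t(-11, 36) + z(-2)) = (2 - 33*(-5))*(2*(-11)*(-35 + 36) + (-2)²) = (2 + 165)*(2*(-11)*1 + 4) = 167*(-22 + 4) = 167*(-18) = -3006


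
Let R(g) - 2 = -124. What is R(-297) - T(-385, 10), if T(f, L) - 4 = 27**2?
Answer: -855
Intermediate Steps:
T(f, L) = 733 (T(f, L) = 4 + 27**2 = 4 + 729 = 733)
R(g) = -122 (R(g) = 2 - 124 = -122)
R(-297) - T(-385, 10) = -122 - 1*733 = -122 - 733 = -855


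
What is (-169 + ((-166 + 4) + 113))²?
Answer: 47524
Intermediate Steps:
(-169 + ((-166 + 4) + 113))² = (-169 + (-162 + 113))² = (-169 - 49)² = (-218)² = 47524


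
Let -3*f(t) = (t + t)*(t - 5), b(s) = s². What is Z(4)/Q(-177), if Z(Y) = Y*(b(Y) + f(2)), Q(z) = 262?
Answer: 40/131 ≈ 0.30534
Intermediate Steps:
f(t) = -2*t*(-5 + t)/3 (f(t) = -(t + t)*(t - 5)/3 = -2*t*(-5 + t)/3)
Z(Y) = Y*(4 + Y²) (Z(Y) = Y*(Y² + (⅔)*2*(5 - 1*2)) = Y*(Y² + (⅔)*2*(5 - 2)) = Y*(Y² + (⅔)*2*3) = Y*(Y² + 4) = Y*(4 + Y²))
Z(4)/Q(-177) = (4*(4 + 4²))/262 = (4*(4 + 16))*(1/262) = (4*20)*(1/262) = 80*(1/262) = 40/131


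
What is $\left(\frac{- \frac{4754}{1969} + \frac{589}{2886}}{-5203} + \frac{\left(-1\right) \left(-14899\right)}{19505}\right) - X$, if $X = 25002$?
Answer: $- \frac{306764740431342481}{12269983126830} \approx -25001.0$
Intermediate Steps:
$\left(\frac{- \frac{4754}{1969} + \frac{589}{2886}}{-5203} + \frac{\left(-1\right) \left(-14899\right)}{19505}\right) - X = \left(\frac{- \frac{4754}{1969} + \frac{589}{2886}}{-5203} + \frac{\left(-1\right) \left(-14899\right)}{19505}\right) - 25002 = \left(\left(\left(-4754\right) \frac{1}{1969} + 589 \cdot \frac{1}{2886}\right) \left(- \frac{1}{5203}\right) + 14899 \cdot \frac{1}{19505}\right) - 25002 = \left(\left(- \frac{4754}{1969} + \frac{589}{2886}\right) \left(- \frac{1}{5203}\right) + \frac{317}{415}\right) - 25002 = \left(\left(- \frac{12560303}{5682534}\right) \left(- \frac{1}{5203}\right) + \frac{317}{415}\right) - 25002 = \left(\frac{12560303}{29566224402} + \frac{317}{415}\right) - 25002 = \frac{9377705661179}{12269983126830} - 25002 = - \frac{306764740431342481}{12269983126830}$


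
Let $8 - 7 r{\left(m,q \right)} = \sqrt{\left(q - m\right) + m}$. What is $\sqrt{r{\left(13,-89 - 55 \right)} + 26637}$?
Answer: $\frac{\sqrt{1305269 - 84 i}}{7} \approx 163.21 - 0.0052517 i$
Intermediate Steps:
$r{\left(m,q \right)} = \frac{8}{7} - \frac{\sqrt{q}}{7}$ ($r{\left(m,q \right)} = \frac{8}{7} - \frac{\sqrt{\left(q - m\right) + m}}{7} = \frac{8}{7} - \frac{\sqrt{q}}{7}$)
$\sqrt{r{\left(13,-89 - 55 \right)} + 26637} = \sqrt{\left(\frac{8}{7} - \frac{\sqrt{-89 - 55}}{7}\right) + 26637} = \sqrt{\left(\frac{8}{7} - \frac{\sqrt{-144}}{7}\right) + 26637} = \sqrt{\left(\frac{8}{7} - \frac{12 i}{7}\right) + 26637} = \sqrt{\frac{186467}{7} - \frac{12 i}{7}}$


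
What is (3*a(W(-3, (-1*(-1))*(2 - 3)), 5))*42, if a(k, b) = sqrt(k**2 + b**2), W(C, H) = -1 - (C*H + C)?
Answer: 126*sqrt(26) ≈ 642.48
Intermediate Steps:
W(C, H) = -1 - C - C*H (W(C, H) = -1 - (C + C*H) = -1 + (-C - C*H) = -1 - C - C*H)
a(k, b) = sqrt(b**2 + k**2)
(3*a(W(-3, (-1*(-1))*(2 - 3)), 5))*42 = (3*sqrt(5**2 + (-1 - 1*(-3) - 1*(-3)*(-1*(-1))*(2 - 3))**2))*42 = (3*sqrt(25 + (-1 + 3 - 1*(-3)*1*(-1))**2))*42 = (3*sqrt(25 + (-1 + 3 - 1*(-3)*(-1))**2))*42 = (3*sqrt(25 + (-1 + 3 - 3)**2))*42 = (3*sqrt(25 + (-1)**2))*42 = (3*sqrt(25 + 1))*42 = (3*sqrt(26))*42 = 126*sqrt(26)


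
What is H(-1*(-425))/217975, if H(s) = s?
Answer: 17/8719 ≈ 0.0019498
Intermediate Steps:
H(-1*(-425))/217975 = -1*(-425)/217975 = 425*(1/217975) = 17/8719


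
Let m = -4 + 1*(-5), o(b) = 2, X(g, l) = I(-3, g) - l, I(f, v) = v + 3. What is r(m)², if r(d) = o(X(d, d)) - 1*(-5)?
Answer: 49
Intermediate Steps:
I(f, v) = 3 + v
X(g, l) = 3 + g - l (X(g, l) = (3 + g) - l = 3 + g - l)
m = -9 (m = -4 - 5 = -9)
r(d) = 7 (r(d) = 2 - 1*(-5) = 2 + 5 = 7)
r(m)² = 7² = 49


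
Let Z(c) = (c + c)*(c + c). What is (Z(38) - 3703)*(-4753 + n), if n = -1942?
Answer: -13878735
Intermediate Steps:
Z(c) = 4*c² (Z(c) = (2*c)*(2*c) = 4*c²)
(Z(38) - 3703)*(-4753 + n) = (4*38² - 3703)*(-4753 - 1942) = (4*1444 - 3703)*(-6695) = (5776 - 3703)*(-6695) = 2073*(-6695) = -13878735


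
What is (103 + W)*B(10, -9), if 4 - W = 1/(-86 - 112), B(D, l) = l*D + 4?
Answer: -911041/99 ≈ -9202.4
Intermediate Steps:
B(D, l) = 4 + D*l (B(D, l) = D*l + 4 = 4 + D*l)
W = 793/198 (W = 4 - 1/(-86 - 112) = 4 - 1/(-198) = 4 - 1*(-1/198) = 4 + 1/198 = 793/198 ≈ 4.0051)
(103 + W)*B(10, -9) = (103 + 793/198)*(4 + 10*(-9)) = 21187*(4 - 90)/198 = (21187/198)*(-86) = -911041/99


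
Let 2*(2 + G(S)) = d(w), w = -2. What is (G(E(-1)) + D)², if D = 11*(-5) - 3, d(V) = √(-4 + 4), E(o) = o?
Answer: 3600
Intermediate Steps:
d(V) = 0 (d(V) = √0 = 0)
G(S) = -2 (G(S) = -2 + (½)*0 = -2 + 0 = -2)
D = -58 (D = -55 - 3 = -58)
(G(E(-1)) + D)² = (-2 - 58)² = (-60)² = 3600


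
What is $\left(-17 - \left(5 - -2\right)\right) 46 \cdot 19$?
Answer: $-20976$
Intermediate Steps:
$\left(-17 - \left(5 - -2\right)\right) 46 \cdot 19 = \left(-17 - \left(5 + 2\right)\right) 46 \cdot 19 = \left(-17 - 7\right) 46 \cdot 19 = \left(-24\right) 46 \cdot 19 = \left(-1104\right) 19 = -20976$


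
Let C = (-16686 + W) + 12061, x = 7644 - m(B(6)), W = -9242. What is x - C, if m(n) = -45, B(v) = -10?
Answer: 21556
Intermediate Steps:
x = 7689 (x = 7644 - 1*(-45) = 7644 + 45 = 7689)
C = -13867 (C = (-16686 - 9242) + 12061 = -25928 + 12061 = -13867)
x - C = 7689 - 1*(-13867) = 7689 + 13867 = 21556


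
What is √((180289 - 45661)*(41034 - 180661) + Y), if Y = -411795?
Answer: I*√18798115551 ≈ 1.3711e+5*I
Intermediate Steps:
√((180289 - 45661)*(41034 - 180661) + Y) = √((180289 - 45661)*(41034 - 180661) - 411795) = √(134628*(-139627) - 411795) = √(-18797703756 - 411795) = √(-18798115551) = I*√18798115551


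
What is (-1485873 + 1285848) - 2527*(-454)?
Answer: 947233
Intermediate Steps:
(-1485873 + 1285848) - 2527*(-454) = -200025 + 1147258 = 947233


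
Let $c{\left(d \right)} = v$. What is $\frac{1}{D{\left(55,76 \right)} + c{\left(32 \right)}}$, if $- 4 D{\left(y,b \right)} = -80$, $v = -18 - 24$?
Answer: $- \frac{1}{22} \approx -0.045455$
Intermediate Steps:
$v = -42$ ($v = -18 - 24 = -42$)
$D{\left(y,b \right)} = 20$ ($D{\left(y,b \right)} = \left(- \frac{1}{4}\right) \left(-80\right) = 20$)
$c{\left(d \right)} = -42$
$\frac{1}{D{\left(55,76 \right)} + c{\left(32 \right)}} = \frac{1}{20 - 42} = \frac{1}{-22} = - \frac{1}{22}$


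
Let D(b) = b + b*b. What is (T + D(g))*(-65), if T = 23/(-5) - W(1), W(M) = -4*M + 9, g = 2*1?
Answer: 234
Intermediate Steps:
g = 2
D(b) = b + b²
W(M) = 9 - 4*M
T = -48/5 (T = 23/(-5) - (9 - 4*1) = 23*(-⅕) - (9 - 4) = -23/5 - 1*5 = -23/5 - 5 = -48/5 ≈ -9.6000)
(T + D(g))*(-65) = (-48/5 + 2*(1 + 2))*(-65) = (-48/5 + 2*3)*(-65) = (-48/5 + 6)*(-65) = -18/5*(-65) = 234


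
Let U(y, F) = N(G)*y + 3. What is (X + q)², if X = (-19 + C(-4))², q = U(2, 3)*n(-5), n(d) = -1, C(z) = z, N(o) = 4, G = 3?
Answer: 268324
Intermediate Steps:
U(y, F) = 3 + 4*y (U(y, F) = 4*y + 3 = 3 + 4*y)
q = -11 (q = (3 + 4*2)*(-1) = (3 + 8)*(-1) = 11*(-1) = -11)
X = 529 (X = (-19 - 4)² = (-23)² = 529)
(X + q)² = (529 - 11)² = 518² = 268324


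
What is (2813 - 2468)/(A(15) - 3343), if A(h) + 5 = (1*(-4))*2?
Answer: -345/3356 ≈ -0.10280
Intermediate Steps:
A(h) = -13 (A(h) = -5 + (1*(-4))*2 = -5 - 4*2 = -5 - 8 = -13)
(2813 - 2468)/(A(15) - 3343) = (2813 - 2468)/(-13 - 3343) = 345/(-3356) = 345*(-1/3356) = -345/3356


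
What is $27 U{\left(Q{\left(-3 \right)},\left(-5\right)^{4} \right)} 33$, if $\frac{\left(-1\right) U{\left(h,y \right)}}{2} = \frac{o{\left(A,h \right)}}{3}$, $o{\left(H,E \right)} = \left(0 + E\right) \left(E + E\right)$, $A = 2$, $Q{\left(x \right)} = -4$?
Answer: $-19008$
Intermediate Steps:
$o{\left(H,E \right)} = 2 E^{2}$ ($o{\left(H,E \right)} = E 2 E = 2 E^{2}$)
$U{\left(h,y \right)} = - \frac{4 h^{2}}{3}$ ($U{\left(h,y \right)} = - 2 \frac{2 h^{2}}{3} = - \frac{4 h^{2}}{3}$)
$27 U{\left(Q{\left(-3 \right)},\left(-5\right)^{4} \right)} 33 = 27 \left(- \frac{4 \left(-4\right)^{2}}{3}\right) 33 = 27 \left(\left(- \frac{4}{3}\right) 16\right) 33 = 27 \left(- \frac{64}{3}\right) 33 = \left(-576\right) 33 = -19008$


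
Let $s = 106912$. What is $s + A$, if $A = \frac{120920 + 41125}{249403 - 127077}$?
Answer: $\frac{13078279357}{122326} \approx 1.0691 \cdot 10^{5}$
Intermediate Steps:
$A = \frac{162045}{122326} \approx 1.3247$
$s + A = 106912 + \frac{162045}{122326} = \frac{13078279357}{122326}$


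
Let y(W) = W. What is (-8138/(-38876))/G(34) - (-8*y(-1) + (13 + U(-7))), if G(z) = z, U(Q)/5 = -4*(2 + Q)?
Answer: -79963863/660892 ≈ -120.99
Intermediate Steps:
U(Q) = -40 - 20*Q (U(Q) = 5*(-4*(2 + Q)) = 5*(-8 - 4*Q) = -40 - 20*Q)
(-8138/(-38876))/G(34) - (-8*y(-1) + (13 + U(-7))) = -8138/(-38876)/34 - (-8*(-1) + (13 + (-40 - 20*(-7)))) = -8138*(-1/38876)*(1/34) - (8 + (13 + (-40 + 140))) = (4069/19438)*(1/34) - (8 + (13 + 100)) = 4069/660892 - (8 + 113) = 4069/660892 - 1*121 = 4069/660892 - 121 = -79963863/660892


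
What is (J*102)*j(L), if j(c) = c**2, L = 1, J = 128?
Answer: 13056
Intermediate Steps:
(J*102)*j(L) = (128*102)*1**2 = 13056*1 = 13056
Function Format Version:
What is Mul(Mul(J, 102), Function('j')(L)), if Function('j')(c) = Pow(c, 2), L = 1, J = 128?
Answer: 13056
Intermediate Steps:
Mul(Mul(J, 102), Function('j')(L)) = Mul(Mul(128, 102), Pow(1, 2)) = Mul(13056, 1) = 13056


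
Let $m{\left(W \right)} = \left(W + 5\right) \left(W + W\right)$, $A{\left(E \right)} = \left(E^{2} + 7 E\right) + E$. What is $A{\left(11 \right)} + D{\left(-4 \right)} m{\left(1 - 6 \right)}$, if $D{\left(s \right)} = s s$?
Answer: $209$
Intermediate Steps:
$D{\left(s \right)} = s^{2}$
$A{\left(E \right)} = E^{2} + 8 E$
$m{\left(W \right)} = 2 W \left(5 + W\right)$ ($m{\left(W \right)} = \left(5 + W\right) 2 W = 2 W \left(5 + W\right)$)
$A{\left(11 \right)} + D{\left(-4 \right)} m{\left(1 - 6 \right)} = 11 \left(8 + 11\right) + \left(-4\right)^{2} \cdot 2 \left(1 - 6\right) \left(5 + \left(1 - 6\right)\right) = 11 \cdot 19 + 16 \cdot 2 \left(-5\right) \left(5 - 5\right) = 209 + 16 \cdot 2 \left(-5\right) 0 = 209 + 16 \cdot 0 = 209 + 0 = 209$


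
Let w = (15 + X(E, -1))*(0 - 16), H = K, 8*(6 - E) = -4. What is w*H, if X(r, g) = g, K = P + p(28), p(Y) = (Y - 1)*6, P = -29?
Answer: -29792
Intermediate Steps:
p(Y) = -6 + 6*Y (p(Y) = (-1 + Y)*6 = -6 + 6*Y)
E = 13/2 (E = 6 - ⅛*(-4) = 6 + ½ = 13/2 ≈ 6.5000)
K = 133 (K = -29 + (-6 + 6*28) = -29 + (-6 + 168) = -29 + 162 = 133)
H = 133
w = -224 (w = (15 - 1)*(0 - 16) = 14*(-16) = -224)
w*H = -224*133 = -29792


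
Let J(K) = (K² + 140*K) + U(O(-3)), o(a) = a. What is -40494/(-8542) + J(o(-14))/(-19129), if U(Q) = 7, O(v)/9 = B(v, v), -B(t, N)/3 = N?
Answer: 394809010/81699959 ≈ 4.8324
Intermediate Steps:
B(t, N) = -3*N
O(v) = -27*v (O(v) = 9*(-3*v) = -27*v)
J(K) = 7 + K² + 140*K (J(K) = (K² + 140*K) + 7 = 7 + K² + 140*K)
-40494/(-8542) + J(o(-14))/(-19129) = -40494/(-8542) + (7 + (-14)² + 140*(-14))/(-19129) = -40494*(-1/8542) + (7 + 196 - 1960)*(-1/19129) = 20247/4271 - 1757*(-1/19129) = 20247/4271 + 1757/19129 = 394809010/81699959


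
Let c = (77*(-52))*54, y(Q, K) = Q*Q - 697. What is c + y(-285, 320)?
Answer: -135688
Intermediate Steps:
y(Q, K) = -697 + Q² (y(Q, K) = Q² - 697 = -697 + Q²)
c = -216216 (c = -4004*54 = -216216)
c + y(-285, 320) = -216216 + (-697 + (-285)²) = -216216 + (-697 + 81225) = -216216 + 80528 = -135688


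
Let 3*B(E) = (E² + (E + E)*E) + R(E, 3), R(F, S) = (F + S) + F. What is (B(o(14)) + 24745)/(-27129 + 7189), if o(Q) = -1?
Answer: -74239/59820 ≈ -1.2410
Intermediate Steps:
R(F, S) = S + 2*F
B(E) = 1 + E² + 2*E/3 (B(E) = ((E² + (E + E)*E) + (3 + 2*E))/3 = ((E² + (2*E)*E) + (3 + 2*E))/3 = ((E² + 2*E²) + (3 + 2*E))/3 = (3*E² + (3 + 2*E))/3 = (3 + 2*E + 3*E²)/3 = 1 + E² + 2*E/3)
(B(o(14)) + 24745)/(-27129 + 7189) = ((1 + (-1)² + (⅔)*(-1)) + 24745)/(-27129 + 7189) = ((1 + 1 - ⅔) + 24745)/(-19940) = (4/3 + 24745)*(-1/19940) = (74239/3)*(-1/19940) = -74239/59820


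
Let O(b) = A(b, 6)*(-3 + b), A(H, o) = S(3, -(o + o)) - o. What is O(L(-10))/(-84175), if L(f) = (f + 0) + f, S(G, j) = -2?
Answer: -184/84175 ≈ -0.0021859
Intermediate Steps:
A(H, o) = -2 - o
L(f) = 2*f (L(f) = f + f = 2*f)
O(b) = 24 - 8*b (O(b) = (-2 - 1*6)*(-3 + b) = (-2 - 6)*(-3 + b) = -8*(-3 + b) = 24 - 8*b)
O(L(-10))/(-84175) = (24 - 16*(-10))/(-84175) = (24 - 8*(-20))*(-1/84175) = (24 + 160)*(-1/84175) = 184*(-1/84175) = -184/84175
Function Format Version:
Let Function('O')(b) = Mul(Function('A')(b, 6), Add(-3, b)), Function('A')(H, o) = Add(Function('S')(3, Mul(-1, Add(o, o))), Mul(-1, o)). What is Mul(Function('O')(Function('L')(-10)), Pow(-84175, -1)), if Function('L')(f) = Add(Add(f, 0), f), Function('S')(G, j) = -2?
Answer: Rational(-184, 84175) ≈ -0.0021859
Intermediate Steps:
Function('A')(H, o) = Add(-2, Mul(-1, o))
Function('L')(f) = Mul(2, f) (Function('L')(f) = Add(f, f) = Mul(2, f))
Function('O')(b) = Add(24, Mul(-8, b)) (Function('O')(b) = Mul(Add(-2, Mul(-1, 6)), Add(-3, b)) = Mul(Add(-2, -6), Add(-3, b)) = Mul(-8, Add(-3, b)) = Add(24, Mul(-8, b)))
Mul(Function('O')(Function('L')(-10)), Pow(-84175, -1)) = Mul(Add(24, Mul(-8, Mul(2, -10))), Pow(-84175, -1)) = Mul(Add(24, Mul(-8, -20)), Rational(-1, 84175)) = Mul(Add(24, 160), Rational(-1, 84175)) = Mul(184, Rational(-1, 84175)) = Rational(-184, 84175)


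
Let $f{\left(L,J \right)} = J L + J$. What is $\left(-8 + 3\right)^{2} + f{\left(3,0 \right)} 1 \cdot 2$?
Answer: $25$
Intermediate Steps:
$f{\left(L,J \right)} = J + J L$
$\left(-8 + 3\right)^{2} + f{\left(3,0 \right)} 1 \cdot 2 = \left(-8 + 3\right)^{2} + 0 \left(1 + 3\right) 1 \cdot 2 = \left(-5\right)^{2} + 0 \cdot 4 \cdot 1 \cdot 2 = 25 + 0 \cdot 1 \cdot 2 = 25 + 0 \cdot 2 = 25 + 0 = 25$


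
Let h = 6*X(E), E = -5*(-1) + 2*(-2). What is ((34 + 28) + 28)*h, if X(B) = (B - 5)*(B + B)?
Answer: -4320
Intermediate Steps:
E = 1 (E = 5 - 4 = 1)
X(B) = 2*B*(-5 + B) (X(B) = (-5 + B)*(2*B) = 2*B*(-5 + B))
h = -48 (h = 6*(2*1*(-5 + 1)) = 6*(2*1*(-4)) = 6*(-8) = -48)
((34 + 28) + 28)*h = ((34 + 28) + 28)*(-48) = (62 + 28)*(-48) = 90*(-48) = -4320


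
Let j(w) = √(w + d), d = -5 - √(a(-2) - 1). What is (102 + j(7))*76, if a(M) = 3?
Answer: 7752 + 76*√(2 - √2) ≈ 7810.2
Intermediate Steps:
d = -5 - √2 (d = -5 - √(3 - 1) = -5 - √2 ≈ -6.4142)
j(w) = √(-5 + w - √2) (j(w) = √(w + (-5 - √2)) = √(-5 + w - √2))
(102 + j(7))*76 = (102 + √(-5 + 7 - √2))*76 = (102 + √(2 - √2))*76 = 7752 + 76*√(2 - √2)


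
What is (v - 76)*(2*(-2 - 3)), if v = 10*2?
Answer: 560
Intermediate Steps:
v = 20
(v - 76)*(2*(-2 - 3)) = (20 - 76)*(2*(-2 - 3)) = -112*(-5) = -56*(-10) = 560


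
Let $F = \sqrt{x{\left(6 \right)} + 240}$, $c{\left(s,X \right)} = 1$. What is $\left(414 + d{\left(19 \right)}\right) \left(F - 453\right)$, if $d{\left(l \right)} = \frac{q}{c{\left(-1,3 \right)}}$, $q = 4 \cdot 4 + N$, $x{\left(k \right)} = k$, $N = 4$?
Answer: $-196602 + 434 \sqrt{246} \approx -1.898 \cdot 10^{5}$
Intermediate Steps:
$q = 20$ ($q = 4 \cdot 4 + 4 = 16 + 4 = 20$)
$d{\left(l \right)} = 20$ ($d{\left(l \right)} = \frac{20}{1} = 20 \cdot 1 = 20$)
$F = \sqrt{246}$ ($F = \sqrt{6 + 240} = \sqrt{246} \approx 15.684$)
$\left(414 + d{\left(19 \right)}\right) \left(F - 453\right) = \left(414 + 20\right) \left(\sqrt{246} - 453\right) = 434 \left(-453 + \sqrt{246}\right) = -196602 + 434 \sqrt{246}$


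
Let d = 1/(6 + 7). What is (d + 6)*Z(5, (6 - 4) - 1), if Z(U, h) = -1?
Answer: -79/13 ≈ -6.0769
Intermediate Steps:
d = 1/13 ≈ 0.076923
(d + 6)*Z(5, (6 - 4) - 1) = (1/13 + 6)*(-1) = (79/13)*(-1) = -79/13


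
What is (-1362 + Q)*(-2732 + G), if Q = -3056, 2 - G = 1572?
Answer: 19006236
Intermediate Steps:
G = -1570 (G = 2 - 1*1572 = 2 - 1572 = -1570)
(-1362 + Q)*(-2732 + G) = (-1362 - 3056)*(-2732 - 1570) = -4418*(-4302) = 19006236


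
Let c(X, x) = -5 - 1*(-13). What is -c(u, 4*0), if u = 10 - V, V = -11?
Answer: -8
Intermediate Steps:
u = 21 (u = 10 - 1*(-11) = 10 + 11 = 21)
c(X, x) = 8 (c(X, x) = -5 + 13 = 8)
-c(u, 4*0) = -1*8 = -8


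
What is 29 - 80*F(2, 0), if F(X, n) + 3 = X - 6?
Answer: 589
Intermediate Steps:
F(X, n) = -9 + X (F(X, n) = -3 + (X - 6) = -3 + (-6 + X) = -9 + X)
29 - 80*F(2, 0) = 29 - 80*(-9 + 2) = 29 - 80*(-7) = 29 + 560 = 589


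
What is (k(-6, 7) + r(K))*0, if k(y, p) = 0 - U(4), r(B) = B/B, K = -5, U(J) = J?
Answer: 0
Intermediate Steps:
r(B) = 1
k(y, p) = -4 (k(y, p) = 0 - 1*4 = 0 - 4 = -4)
(k(-6, 7) + r(K))*0 = (-4 + 1)*0 = -3*0 = 0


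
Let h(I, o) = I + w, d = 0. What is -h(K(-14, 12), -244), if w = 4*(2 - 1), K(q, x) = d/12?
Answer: -4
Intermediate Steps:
K(q, x) = 0 (K(q, x) = 0/12 = 0*(1/12) = 0)
w = 4 (w = 4*1 = 4)
h(I, o) = 4 + I (h(I, o) = I + 4 = 4 + I)
-h(K(-14, 12), -244) = -(4 + 0) = -1*4 = -4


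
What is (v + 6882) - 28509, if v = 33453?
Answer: 11826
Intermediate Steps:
(v + 6882) - 28509 = (33453 + 6882) - 28509 = 40335 - 28509 = 11826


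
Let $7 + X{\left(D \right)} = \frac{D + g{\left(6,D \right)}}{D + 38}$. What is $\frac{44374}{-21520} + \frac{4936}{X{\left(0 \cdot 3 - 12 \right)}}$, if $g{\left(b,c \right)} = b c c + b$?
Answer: $\frac{26267249}{139880} \approx 187.78$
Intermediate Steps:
$g{\left(b,c \right)} = b + b c^{2}$ ($g{\left(b,c \right)} = b c^{2} + b = b + b c^{2}$)
$X{\left(D \right)} = -7 + \frac{6 + D + 6 D^{2}}{38 + D}$ ($X{\left(D \right)} = -7 + \frac{D + 6 \left(1 + D^{2}\right)}{D + 38} = -7 + \frac{D + \left(6 + 6 D^{2}\right)}{38 + D} = -7 + \frac{6 + D + 6 D^{2}}{38 + D}$)
$\frac{44374}{-21520} + \frac{4936}{X{\left(0 \cdot 3 - 12 \right)}} = \frac{44374}{-21520} + \frac{4936}{2 \frac{1}{38 + \left(0 \cdot 3 - 12\right)} \left(-130 - 3 \left(0 \cdot 3 - 12\right) + 3 \left(0 \cdot 3 - 12\right)^{2}\right)} = 44374 \left(- \frac{1}{21520}\right) + \frac{4936}{2 \frac{1}{38 + \left(0 - 12\right)} \left(-130 - 3 \left(0 - 12\right) + 3 \left(0 - 12\right)^{2}\right)} = - \frac{22187}{10760} + \frac{4936}{2 \frac{1}{38 - 12} \left(-130 - -36 + 3 \left(-12\right)^{2}\right)} = - \frac{22187}{10760} + \frac{4936}{2 \cdot \frac{1}{26} \left(-130 + 36 + 3 \cdot 144\right)} = - \frac{22187}{10760} + \frac{4936}{2 \cdot \frac{1}{26} \left(-130 + 36 + 432\right)} = - \frac{22187}{10760} + \frac{4936}{2 \cdot \frac{1}{26} \cdot 338} = - \frac{22187}{10760} + \frac{4936}{26} = - \frac{22187}{10760} + 4936 \cdot \frac{1}{26} = - \frac{22187}{10760} + \frac{2468}{13} = \frac{26267249}{139880}$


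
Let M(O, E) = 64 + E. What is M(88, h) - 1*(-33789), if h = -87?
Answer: 33766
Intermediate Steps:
M(88, h) - 1*(-33789) = (64 - 87) - 1*(-33789) = -23 + 33789 = 33766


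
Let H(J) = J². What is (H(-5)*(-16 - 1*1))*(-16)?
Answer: 6800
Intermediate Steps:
(H(-5)*(-16 - 1*1))*(-16) = ((-5)²*(-16 - 1*1))*(-16) = (25*(-16 - 1))*(-16) = (25*(-17))*(-16) = -425*(-16) = 6800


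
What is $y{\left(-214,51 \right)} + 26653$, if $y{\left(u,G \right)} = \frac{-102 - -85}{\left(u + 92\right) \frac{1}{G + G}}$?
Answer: $\frac{1626700}{61} \approx 26667.0$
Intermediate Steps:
$y{\left(u,G \right)} = - \frac{34 G}{92 + u}$ ($y{\left(u,G \right)} = \frac{-102 + 85}{\left(92 + u\right) \frac{1}{2 G}} = - \frac{17}{\left(92 + u\right) \frac{1}{2 G}} = - \frac{17}{\frac{1}{2} \frac{1}{G} \left(92 + u\right)} = - 17 \frac{2 G}{92 + u} = - \frac{34 G}{92 + u}$)
$y{\left(-214,51 \right)} + 26653 = \left(-34\right) 51 \frac{1}{92 - 214} + 26653 = \left(-34\right) 51 \frac{1}{-122} + 26653 = \left(-34\right) 51 \left(- \frac{1}{122}\right) + 26653 = \frac{867}{61} + 26653 = \frac{1626700}{61}$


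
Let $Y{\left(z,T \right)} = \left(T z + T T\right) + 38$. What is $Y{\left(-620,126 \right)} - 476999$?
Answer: $-539205$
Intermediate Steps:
$Y{\left(z,T \right)} = 38 + T^{2} + T z$ ($Y{\left(z,T \right)} = \left(T z + T^{2}\right) + 38 = \left(T^{2} + T z\right) + 38 = 38 + T^{2} + T z$)
$Y{\left(-620,126 \right)} - 476999 = \left(38 + 126^{2} + 126 \left(-620\right)\right) - 476999 = \left(38 + 15876 - 78120\right) - 476999 = -62206 - 476999 = -539205$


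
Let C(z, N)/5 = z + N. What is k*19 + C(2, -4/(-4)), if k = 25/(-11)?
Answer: -310/11 ≈ -28.182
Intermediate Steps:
C(z, N) = 5*N + 5*z (C(z, N) = 5*(z + N) = 5*(N + z) = 5*N + 5*z)
k = -25/11 (k = 25*(-1/11) = -25/11 ≈ -2.2727)
k*19 + C(2, -4/(-4)) = -25/11*19 + (5*(-4/(-4)) + 5*2) = -475/11 + (5*(-4*(-1/4)) + 10) = -475/11 + (5*1 + 10) = -475/11 + (5 + 10) = -475/11 + 15 = -310/11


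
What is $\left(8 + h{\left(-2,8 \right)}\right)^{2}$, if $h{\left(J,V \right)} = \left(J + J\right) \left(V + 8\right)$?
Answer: $3136$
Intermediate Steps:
$h{\left(J,V \right)} = 2 J \left(8 + V\right)$
$\left(8 + h{\left(-2,8 \right)}\right)^{2} = \left(8 + 2 \left(-2\right) \left(8 + 8\right)\right)^{2} = \left(8 + 2 \left(-2\right) 16\right)^{2} = \left(8 - 64\right)^{2} = \left(-56\right)^{2} = 3136$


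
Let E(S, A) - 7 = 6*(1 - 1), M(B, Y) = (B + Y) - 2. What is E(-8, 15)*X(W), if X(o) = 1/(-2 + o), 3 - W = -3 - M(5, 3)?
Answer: 7/10 ≈ 0.70000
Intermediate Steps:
M(B, Y) = -2 + B + Y
E(S, A) = 7 (E(S, A) = 7 + 6*(1 - 1) = 7 + 6*0 = 7 + 0 = 7)
W = 12 (W = 3 - (-3 - (-2 + 5 + 3)) = 3 - (-3 - 1*6) = 3 - (-3 - 6) = 3 - 1*(-9) = 3 + 9 = 12)
E(-8, 15)*X(W) = 7/(-2 + 12) = 7/10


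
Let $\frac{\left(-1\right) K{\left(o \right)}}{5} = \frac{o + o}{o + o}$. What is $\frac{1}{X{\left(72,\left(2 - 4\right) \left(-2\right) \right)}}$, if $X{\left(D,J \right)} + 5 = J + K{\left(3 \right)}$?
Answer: $- \frac{1}{6} \approx -0.16667$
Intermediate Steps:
$K{\left(o \right)} = -5$ ($K{\left(o \right)} = - 5 \frac{o + o}{o + o} = - 5 \frac{2 o}{2 o} = - 5 \cdot 2 o \frac{1}{2 o} = \left(-5\right) 1 = -5$)
$X{\left(D,J \right)} = -10 + J$ ($X{\left(D,J \right)} = -5 + \left(J - 5\right) = -5 + \left(-5 + J\right) = -10 + J$)
$\frac{1}{X{\left(72,\left(2 - 4\right) \left(-2\right) \right)}} = \frac{1}{-10 + \left(2 - 4\right) \left(-2\right)} = \frac{1}{-10 - -4} = \frac{1}{-10 + 4} = \frac{1}{-6} = - \frac{1}{6}$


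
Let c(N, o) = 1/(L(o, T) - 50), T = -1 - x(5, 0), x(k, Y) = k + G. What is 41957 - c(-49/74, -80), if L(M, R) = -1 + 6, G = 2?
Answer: 1888066/45 ≈ 41957.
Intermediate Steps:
x(k, Y) = 2 + k (x(k, Y) = k + 2 = 2 + k)
T = -8 (T = -1 - (2 + 5) = -1 - 1*7 = -1 - 7 = -8)
L(M, R) = 5
c(N, o) = -1/45 (c(N, o) = 1/(5 - 50) = 1/(-45) = -1/45)
41957 - c(-49/74, -80) = 41957 - 1*(-1/45) = 41957 + 1/45 = 1888066/45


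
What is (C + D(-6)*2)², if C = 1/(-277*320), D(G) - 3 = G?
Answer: 282854849281/7857049600 ≈ 36.000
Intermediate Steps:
D(G) = 3 + G
C = -1/88640 (C = -1/277*1/320 = -1/88640 ≈ -1.1282e-5)
(C + D(-6)*2)² = (-1/88640 + (3 - 6)*2)² = (-1/88640 - 3*2)² = (-1/88640 - 6)² = (-531841/88640)² = 282854849281/7857049600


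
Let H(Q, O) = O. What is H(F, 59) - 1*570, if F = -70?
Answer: -511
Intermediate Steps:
H(F, 59) - 1*570 = 59 - 1*570 = 59 - 570 = -511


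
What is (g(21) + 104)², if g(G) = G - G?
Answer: 10816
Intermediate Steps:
g(G) = 0
(g(21) + 104)² = (0 + 104)² = 104² = 10816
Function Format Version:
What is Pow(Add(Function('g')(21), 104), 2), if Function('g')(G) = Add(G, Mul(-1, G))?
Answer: 10816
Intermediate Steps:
Function('g')(G) = 0
Pow(Add(Function('g')(21), 104), 2) = Pow(Add(0, 104), 2) = Pow(104, 2) = 10816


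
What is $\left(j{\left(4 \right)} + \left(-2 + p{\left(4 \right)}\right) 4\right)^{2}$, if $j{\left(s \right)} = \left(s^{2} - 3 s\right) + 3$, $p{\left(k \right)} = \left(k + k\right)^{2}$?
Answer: $65025$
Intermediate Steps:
$p{\left(k \right)} = 4 k^{2}$ ($p{\left(k \right)} = \left(2 k\right)^{2} = 4 k^{2}$)
$j{\left(s \right)} = 3 + s^{2} - 3 s$
$\left(j{\left(4 \right)} + \left(-2 + p{\left(4 \right)}\right) 4\right)^{2} = \left(\left(3 + 4^{2} - 12\right) + \left(-2 + 4 \cdot 4^{2}\right) 4\right)^{2} = \left(\left(3 + 16 - 12\right) + \left(-2 + 4 \cdot 16\right) 4\right)^{2} = \left(7 + \left(-2 + 64\right) 4\right)^{2} = \left(7 + 62 \cdot 4\right)^{2} = \left(7 + 248\right)^{2} = 255^{2} = 65025$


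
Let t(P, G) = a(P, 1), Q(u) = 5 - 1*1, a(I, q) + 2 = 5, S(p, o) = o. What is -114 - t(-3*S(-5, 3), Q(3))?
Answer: -117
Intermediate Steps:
a(I, q) = 3 (a(I, q) = -2 + 5 = 3)
Q(u) = 4 (Q(u) = 5 - 1 = 4)
t(P, G) = 3
-114 - t(-3*S(-5, 3), Q(3)) = -114 - 1*3 = -114 - 3 = -117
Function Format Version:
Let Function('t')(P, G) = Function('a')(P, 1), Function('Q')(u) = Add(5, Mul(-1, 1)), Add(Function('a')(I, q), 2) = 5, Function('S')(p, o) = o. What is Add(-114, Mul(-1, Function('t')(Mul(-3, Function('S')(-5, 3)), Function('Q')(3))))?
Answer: -117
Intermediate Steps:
Function('a')(I, q) = 3 (Function('a')(I, q) = Add(-2, 5) = 3)
Function('Q')(u) = 4 (Function('Q')(u) = Add(5, -1) = 4)
Function('t')(P, G) = 3
Add(-114, Mul(-1, Function('t')(Mul(-3, Function('S')(-5, 3)), Function('Q')(3)))) = Add(-114, Mul(-1, 3)) = Add(-114, -3) = -117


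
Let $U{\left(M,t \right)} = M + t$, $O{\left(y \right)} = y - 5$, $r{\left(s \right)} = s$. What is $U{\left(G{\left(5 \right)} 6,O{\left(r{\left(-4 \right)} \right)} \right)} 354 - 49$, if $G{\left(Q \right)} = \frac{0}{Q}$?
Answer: $-3235$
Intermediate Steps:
$G{\left(Q \right)} = 0$
$O{\left(y \right)} = -5 + y$
$U{\left(G{\left(5 \right)} 6,O{\left(r{\left(-4 \right)} \right)} \right)} 354 - 49 = \left(0 \cdot 6 - 9\right) 354 - 49 = \left(0 - 9\right) 354 - 49 = \left(-9\right) 354 - 49 = -3186 - 49 = -3235$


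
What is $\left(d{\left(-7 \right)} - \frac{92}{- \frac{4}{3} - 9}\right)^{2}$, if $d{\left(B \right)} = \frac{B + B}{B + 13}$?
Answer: $\frac{373321}{8649} \approx 43.164$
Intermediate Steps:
$d{\left(B \right)} = \frac{2 B}{13 + B}$
$\left(d{\left(-7 \right)} - \frac{92}{- \frac{4}{3} - 9}\right)^{2} = \left(2 \left(-7\right) \frac{1}{13 - 7} - \frac{92}{- \frac{4}{3} - 9}\right)^{2} = \left(2 \left(-7\right) \frac{1}{6} - \frac{92}{\left(-4\right) \frac{1}{3} - 9}\right)^{2} = \left(2 \left(-7\right) \frac{1}{6} - \frac{92}{- \frac{4}{3} - 9}\right)^{2} = \left(- \frac{7}{3} - \frac{92}{- \frac{31}{3}}\right)^{2} = \left(- \frac{7}{3} - 92 \left(- \frac{3}{31}\right)\right)^{2} = \left(- \frac{7}{3} - - \frac{276}{31}\right)^{2} = \left(- \frac{7}{3} + \frac{276}{31}\right)^{2} = \left(\frac{611}{93}\right)^{2} = \frac{373321}{8649}$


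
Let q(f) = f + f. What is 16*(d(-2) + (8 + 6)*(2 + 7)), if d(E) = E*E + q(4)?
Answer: 2208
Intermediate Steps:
q(f) = 2*f
d(E) = 8 + E² (d(E) = E*E + 2*4 = E² + 8 = 8 + E²)
16*(d(-2) + (8 + 6)*(2 + 7)) = 16*((8 + (-2)²) + (8 + 6)*(2 + 7)) = 16*((8 + 4) + 14*9) = 16*(12 + 126) = 16*138 = 2208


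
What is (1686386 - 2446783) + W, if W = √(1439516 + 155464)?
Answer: -760397 + 6*√44305 ≈ -7.5913e+5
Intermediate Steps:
W = 6*√44305 (W = √1594980 = 6*√44305 ≈ 1262.9)
(1686386 - 2446783) + W = (1686386 - 2446783) + 6*√44305 = -760397 + 6*√44305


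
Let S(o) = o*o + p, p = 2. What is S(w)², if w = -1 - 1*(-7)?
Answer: 1444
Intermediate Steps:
w = 6 (w = -1 + 7 = 6)
S(o) = 2 + o² (S(o) = o*o + 2 = o² + 2 = 2 + o²)
S(w)² = (2 + 6²)² = (2 + 36)² = 38² = 1444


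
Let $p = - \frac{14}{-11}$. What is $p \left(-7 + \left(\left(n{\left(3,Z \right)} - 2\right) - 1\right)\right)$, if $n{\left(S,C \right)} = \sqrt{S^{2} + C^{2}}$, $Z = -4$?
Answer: $- \frac{70}{11} \approx -6.3636$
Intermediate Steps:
$p = \frac{14}{11}$ ($p = \left(-14\right) \left(- \frac{1}{11}\right) = \frac{14}{11} \approx 1.2727$)
$n{\left(S,C \right)} = \sqrt{C^{2} + S^{2}}$
$p \left(-7 + \left(\left(n{\left(3,Z \right)} - 2\right) - 1\right)\right) = \frac{14 \left(-7 - \left(3 - \sqrt{\left(-4\right)^{2} + 3^{2}}\right)\right)}{11} = \frac{14 \left(-7 - \left(3 - \sqrt{16 + 9}\right)\right)}{11} = \frac{14 \left(-7 - \left(3 - 5\right)\right)}{11} = \frac{14 \left(-7 + \left(\left(5 - 2\right) - 1\right)\right)}{11} = \frac{14 \left(-7 + \left(3 - 1\right)\right)}{11} = \frac{14 \left(-7 + 2\right)}{11} = \frac{14}{11} \left(-5\right) = - \frac{70}{11}$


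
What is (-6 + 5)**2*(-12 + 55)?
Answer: 43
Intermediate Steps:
(-6 + 5)**2*(-12 + 55) = (-1)**2*43 = 1*43 = 43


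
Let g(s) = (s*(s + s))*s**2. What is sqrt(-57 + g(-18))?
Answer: sqrt(209895) ≈ 458.14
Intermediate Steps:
g(s) = 2*s**4 (g(s) = (s*(2*s))*s**2 = (2*s**2)*s**2 = 2*s**4)
sqrt(-57 + g(-18)) = sqrt(-57 + 2*(-18)**4) = sqrt(-57 + 2*104976) = sqrt(-57 + 209952) = sqrt(209895)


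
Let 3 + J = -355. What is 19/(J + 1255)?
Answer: 19/897 ≈ 0.021182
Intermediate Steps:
J = -358 (J = -3 - 355 = -358)
19/(J + 1255) = 19/(-358 + 1255) = 19/897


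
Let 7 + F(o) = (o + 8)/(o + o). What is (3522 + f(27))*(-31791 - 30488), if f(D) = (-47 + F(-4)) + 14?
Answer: -433648677/2 ≈ -2.1682e+8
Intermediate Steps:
F(o) = -7 + (8 + o)/(2*o) (F(o) = -7 + (o + 8)/(o + o) = -7 + (8 + o)/((2*o)) = -7 + (8 + o)*(1/(2*o)) = -7 + (8 + o)/(2*o))
f(D) = -81/2 (f(D) = (-47 + (-13/2 + 4/(-4))) + 14 = (-47 + (-13/2 + 4*(-1/4))) + 14 = (-47 + (-13/2 - 1)) + 14 = (-47 - 15/2) + 14 = -109/2 + 14 = -81/2)
(3522 + f(27))*(-31791 - 30488) = (3522 - 81/2)*(-31791 - 30488) = (6963/2)*(-62279) = -433648677/2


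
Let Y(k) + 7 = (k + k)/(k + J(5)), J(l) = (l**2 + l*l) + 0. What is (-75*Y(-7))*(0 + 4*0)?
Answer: 0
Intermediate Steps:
J(l) = 2*l**2 (J(l) = (l**2 + l**2) + 0 = 2*l**2 + 0 = 2*l**2)
Y(k) = -7 + 2*k/(50 + k) (Y(k) = -7 + (k + k)/(k + 2*5**2) = -7 + (2*k)/(k + 2*25) = -7 + (2*k)/(k + 50) = -7 + (2*k)/(50 + k) = -7 + 2*k/(50 + k))
(-75*Y(-7))*(0 + 4*0) = (-375*(-70 - 1*(-7))/(50 - 7))*(0 + 4*0) = (-375*(-70 + 7)/43)*(0 + 0) = -375*(-63)/43*0 = -75*(-315/43)*0 = (23625/43)*0 = 0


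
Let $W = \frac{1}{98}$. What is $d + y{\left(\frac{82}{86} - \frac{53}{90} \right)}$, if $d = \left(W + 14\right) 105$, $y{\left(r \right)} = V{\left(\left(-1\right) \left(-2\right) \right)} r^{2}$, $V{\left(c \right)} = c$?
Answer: $\frac{38563125161}{26209575} \approx 1471.3$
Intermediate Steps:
$y{\left(r \right)} = 2 r^{2}$ ($y{\left(r \right)} = \left(-1\right) \left(-2\right) r^{2} = 2 r^{2}$)
$W = \frac{1}{98} \approx 0.010204$
$d = \frac{20595}{14}$ ($d = \left(\frac{1}{98} + 14\right) 105 = \frac{1373}{98} \cdot 105 = \frac{20595}{14} \approx 1471.1$)
$d + y{\left(\frac{82}{86} - \frac{53}{90} \right)} = \frac{20595}{14} + 2 \left(\frac{82}{86} - \frac{53}{90}\right)^{2} = \frac{20595}{14} + 2 \left(82 \cdot \frac{1}{86} - \frac{53}{90}\right)^{2} = \frac{20595}{14} + 2 \left(\frac{41}{43} - \frac{53}{90}\right)^{2} = \frac{20595}{14} + 2 \left(\frac{1411}{3870}\right)^{2} = \frac{20595}{14} + 2 \cdot \frac{1990921}{14976900} = \frac{20595}{14} + \frac{1990921}{7488450} = \frac{38563125161}{26209575}$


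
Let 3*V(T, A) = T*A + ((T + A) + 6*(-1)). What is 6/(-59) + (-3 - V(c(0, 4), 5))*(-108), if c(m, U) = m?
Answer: 16986/59 ≈ 287.90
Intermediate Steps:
V(T, A) = -2 + A/3 + T/3 + A*T/3 (V(T, A) = (T*A + ((T + A) + 6*(-1)))/3 = (A*T + ((A + T) - 6))/3 = (A*T + (-6 + A + T))/3 = (-6 + A + T + A*T)/3 = -2 + A/3 + T/3 + A*T/3)
6/(-59) + (-3 - V(c(0, 4), 5))*(-108) = 6/(-59) + (-3 - (-2 + (1/3)*5 + (1/3)*0 + (1/3)*5*0))*(-108) = 6*(-1/59) + (-3 - (-2 + 5/3 + 0 + 0))*(-108) = -6/59 + (-3 - 1*(-1/3))*(-108) = -6/59 + (-3 + 1/3)*(-108) = -6/59 - 8/3*(-108) = -6/59 + 288 = 16986/59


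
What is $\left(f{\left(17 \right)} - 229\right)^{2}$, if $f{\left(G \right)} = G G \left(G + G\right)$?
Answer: $92102409$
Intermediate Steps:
$f{\left(G \right)} = 2 G^{3}$ ($f{\left(G \right)} = G^{2} \cdot 2 G = 2 G^{3}$)
$\left(f{\left(17 \right)} - 229\right)^{2} = \left(2 \cdot 17^{3} - 229\right)^{2} = \left(2 \cdot 4913 - 229\right)^{2} = \left(9826 - 229\right)^{2} = 9597^{2} = 92102409$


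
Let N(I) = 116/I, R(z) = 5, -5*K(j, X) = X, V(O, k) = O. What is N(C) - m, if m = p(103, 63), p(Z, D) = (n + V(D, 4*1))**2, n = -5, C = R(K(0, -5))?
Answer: -16704/5 ≈ -3340.8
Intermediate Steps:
K(j, X) = -X/5
C = 5
p(Z, D) = (-5 + D)**2
m = 3364 (m = (-5 + 63)**2 = 58**2 = 3364)
N(C) - m = 116/5 - 1*3364 = 116*(1/5) - 3364 = 116/5 - 3364 = -16704/5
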